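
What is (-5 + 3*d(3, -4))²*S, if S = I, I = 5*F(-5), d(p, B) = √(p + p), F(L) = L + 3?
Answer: -790 + 300*√6 ≈ -55.153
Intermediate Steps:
F(L) = 3 + L
d(p, B) = √2*√p (d(p, B) = √(2*p) = √2*√p)
I = -10 (I = 5*(3 - 5) = 5*(-2) = -10)
S = -10
(-5 + 3*d(3, -4))²*S = (-5 + 3*(√2*√3))²*(-10) = (-5 + 3*√6)²*(-10) = -10*(-5 + 3*√6)²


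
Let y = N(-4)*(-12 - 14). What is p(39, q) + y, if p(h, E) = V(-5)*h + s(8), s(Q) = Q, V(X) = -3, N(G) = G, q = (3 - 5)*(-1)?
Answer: -5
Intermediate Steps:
q = 2 (q = -2*(-1) = 2)
p(h, E) = 8 - 3*h (p(h, E) = -3*h + 8 = 8 - 3*h)
y = 104 (y = -4*(-12 - 14) = -4*(-26) = 104)
p(39, q) + y = (8 - 3*39) + 104 = (8 - 117) + 104 = -109 + 104 = -5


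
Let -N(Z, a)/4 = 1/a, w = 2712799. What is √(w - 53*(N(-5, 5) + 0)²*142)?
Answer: √67699559/5 ≈ 1645.6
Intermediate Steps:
N(Z, a) = -4/a
√(w - 53*(N(-5, 5) + 0)²*142) = √(2712799 - 53*(-4/5 + 0)²*142) = √(2712799 - 53*(-4*⅕ + 0)²*142) = √(2712799 - 53*(-⅘ + 0)²*142) = √(2712799 - 53*(-⅘)²*142) = √(2712799 - 53*16/25*142) = √(2712799 - 848/25*142) = √(2712799 - 120416/25) = √(67699559/25) = √67699559/5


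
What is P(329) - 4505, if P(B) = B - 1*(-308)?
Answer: -3868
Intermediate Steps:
P(B) = 308 + B (P(B) = B + 308 = 308 + B)
P(329) - 4505 = (308 + 329) - 4505 = 637 - 4505 = -3868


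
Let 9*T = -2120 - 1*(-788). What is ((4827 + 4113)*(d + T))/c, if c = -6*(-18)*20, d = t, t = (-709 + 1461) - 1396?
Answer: -3278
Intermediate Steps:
T = -148 (T = (-2120 - 1*(-788))/9 = (-2120 + 788)/9 = (1/9)*(-1332) = -148)
t = -644 (t = 752 - 1396 = -644)
d = -644
c = 2160 (c = 108*20 = 2160)
((4827 + 4113)*(d + T))/c = ((4827 + 4113)*(-644 - 148))/2160 = (8940*(-792))*(1/2160) = -7080480*1/2160 = -3278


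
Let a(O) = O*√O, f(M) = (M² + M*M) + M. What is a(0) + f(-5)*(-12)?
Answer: -540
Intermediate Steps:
f(M) = M + 2*M² (f(M) = (M² + M²) + M = 2*M² + M = M + 2*M²)
a(O) = O^(3/2)
a(0) + f(-5)*(-12) = 0^(3/2) - 5*(1 + 2*(-5))*(-12) = 0 - 5*(1 - 10)*(-12) = 0 - 5*(-9)*(-12) = 0 + 45*(-12) = 0 - 540 = -540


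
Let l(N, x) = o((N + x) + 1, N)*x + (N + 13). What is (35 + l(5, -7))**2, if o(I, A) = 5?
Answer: 324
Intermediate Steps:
l(N, x) = 13 + N + 5*x (l(N, x) = 5*x + (N + 13) = 5*x + (13 + N) = 13 + N + 5*x)
(35 + l(5, -7))**2 = (35 + (13 + 5 + 5*(-7)))**2 = (35 + (13 + 5 - 35))**2 = (35 - 17)**2 = 18**2 = 324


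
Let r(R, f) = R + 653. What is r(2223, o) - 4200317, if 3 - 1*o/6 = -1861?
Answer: -4197441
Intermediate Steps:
o = 11184 (o = 18 - 6*(-1861) = 18 + 11166 = 11184)
r(R, f) = 653 + R
r(2223, o) - 4200317 = (653 + 2223) - 4200317 = 2876 - 4200317 = -4197441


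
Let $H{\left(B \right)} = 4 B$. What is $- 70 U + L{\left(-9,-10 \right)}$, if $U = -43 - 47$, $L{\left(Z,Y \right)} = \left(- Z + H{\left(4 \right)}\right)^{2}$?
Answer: $6925$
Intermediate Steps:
$L{\left(Z,Y \right)} = \left(16 - Z\right)^{2}$ ($L{\left(Z,Y \right)} = \left(- Z + 4 \cdot 4\right)^{2} = \left(- Z + 16\right)^{2} = \left(16 - Z\right)^{2}$)
$U = -90$
$- 70 U + L{\left(-9,-10 \right)} = \left(-70\right) \left(-90\right) + \left(-16 - 9\right)^{2} = 6300 + \left(-25\right)^{2} = 6300 + 625 = 6925$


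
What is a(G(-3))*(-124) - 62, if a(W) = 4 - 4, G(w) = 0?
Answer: -62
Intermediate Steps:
a(W) = 0
a(G(-3))*(-124) - 62 = 0*(-124) - 62 = 0 - 62 = -62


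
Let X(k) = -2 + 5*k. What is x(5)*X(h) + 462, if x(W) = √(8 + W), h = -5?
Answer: 462 - 27*√13 ≈ 364.65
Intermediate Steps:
x(5)*X(h) + 462 = √(8 + 5)*(-2 + 5*(-5)) + 462 = √13*(-2 - 25) + 462 = √13*(-27) + 462 = -27*√13 + 462 = 462 - 27*√13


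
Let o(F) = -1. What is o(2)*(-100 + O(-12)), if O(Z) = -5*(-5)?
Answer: 75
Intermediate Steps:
O(Z) = 25
o(2)*(-100 + O(-12)) = -(-100 + 25) = -1*(-75) = 75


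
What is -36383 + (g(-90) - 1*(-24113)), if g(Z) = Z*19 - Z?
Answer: -13890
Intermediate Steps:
g(Z) = 18*Z (g(Z) = 19*Z - Z = 18*Z)
-36383 + (g(-90) - 1*(-24113)) = -36383 + (18*(-90) - 1*(-24113)) = -36383 + (-1620 + 24113) = -36383 + 22493 = -13890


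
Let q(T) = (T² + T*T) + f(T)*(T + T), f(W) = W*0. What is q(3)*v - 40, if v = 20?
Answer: 320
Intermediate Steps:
f(W) = 0
q(T) = 2*T² (q(T) = (T² + T*T) + 0*(T + T) = (T² + T²) + 0*(2*T) = 2*T² + 0 = 2*T²)
q(3)*v - 40 = (2*3²)*20 - 40 = (2*9)*20 - 40 = 18*20 - 40 = 360 - 40 = 320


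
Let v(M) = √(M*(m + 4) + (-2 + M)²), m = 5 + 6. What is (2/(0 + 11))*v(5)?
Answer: 4*√21/11 ≈ 1.6664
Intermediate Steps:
m = 11
v(M) = √((-2 + M)² + 15*M) (v(M) = √(M*(11 + 4) + (-2 + M)²) = √(M*15 + (-2 + M)²) = √(15*M + (-2 + M)²) = √((-2 + M)² + 15*M))
(2/(0 + 11))*v(5) = (2/(0 + 11))*√(4 + 5² + 11*5) = (2/11)*√(4 + 25 + 55) = ((1/11)*2)*√84 = 2*(2*√21)/11 = 4*√21/11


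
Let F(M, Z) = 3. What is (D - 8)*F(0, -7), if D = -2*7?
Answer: -66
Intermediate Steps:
D = -14
(D - 8)*F(0, -7) = (-14 - 8)*3 = -22*3 = -66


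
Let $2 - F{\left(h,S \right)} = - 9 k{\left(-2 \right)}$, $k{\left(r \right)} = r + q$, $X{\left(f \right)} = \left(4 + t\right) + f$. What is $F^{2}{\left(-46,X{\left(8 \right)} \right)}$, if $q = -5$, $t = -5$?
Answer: $3721$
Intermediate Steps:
$X{\left(f \right)} = -1 + f$ ($X{\left(f \right)} = \left(4 - 5\right) + f = -1 + f$)
$k{\left(r \right)} = -5 + r$ ($k{\left(r \right)} = r - 5 = -5 + r$)
$F{\left(h,S \right)} = -61$ ($F{\left(h,S \right)} = 2 - - 9 \left(-5 - 2\right) = 2 - \left(-9\right) \left(-7\right) = 2 - 63 = -61$)
$F^{2}{\left(-46,X{\left(8 \right)} \right)} = \left(-61\right)^{2} = 3721$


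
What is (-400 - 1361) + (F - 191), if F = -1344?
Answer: -3296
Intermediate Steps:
(-400 - 1361) + (F - 191) = (-400 - 1361) + (-1344 - 191) = -1761 - 1535 = -3296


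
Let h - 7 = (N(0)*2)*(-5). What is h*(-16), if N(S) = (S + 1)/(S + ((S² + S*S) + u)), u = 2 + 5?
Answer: -624/7 ≈ -89.143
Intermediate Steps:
u = 7
N(S) = (1 + S)/(7 + S + 2*S²) (N(S) = (S + 1)/(S + ((S² + S*S) + 7)) = (1 + S)/(S + ((S² + S²) + 7)) = (1 + S)/(S + (2*S² + 7)) = (1 + S)/(S + (7 + 2*S²)) = (1 + S)/(7 + S + 2*S²))
h = 39/7 (h = 7 + (((1 + 0)/(7 + 0 + 2*0²))*2)*(-5) = 7 + ((1/(7 + 0 + 2*0))*2)*(-5) = 7 + ((1/(7 + 0 + 0))*2)*(-5) = 7 + ((1/7)*2)*(-5) = 7 + (((⅐)*1)*2)*(-5) = 7 + ((⅐)*2)*(-5) = 7 + (2/7)*(-5) = 7 - 10/7 = 39/7 ≈ 5.5714)
h*(-16) = (39/7)*(-16) = -624/7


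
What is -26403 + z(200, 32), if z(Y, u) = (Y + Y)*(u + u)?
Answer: -803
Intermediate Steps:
z(Y, u) = 4*Y*u (z(Y, u) = (2*Y)*(2*u) = 4*Y*u)
-26403 + z(200, 32) = -26403 + 4*200*32 = -26403 + 25600 = -803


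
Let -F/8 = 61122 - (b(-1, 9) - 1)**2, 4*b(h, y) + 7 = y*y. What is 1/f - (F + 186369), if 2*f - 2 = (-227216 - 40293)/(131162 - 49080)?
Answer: 2819960091/9395 ≈ 3.0016e+5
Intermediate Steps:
b(h, y) = -7/4 + y**2/4 (b(h, y) = -7/4 + (y*y)/4 = -7/4 + y**2/4)
F = -486526 (F = -8*(61122 - ((-7/4 + (1/4)*9**2) - 1)**2) = -8*(61122 - ((-7/4 + (1/4)*81) - 1)**2) = -8*(61122 - ((-7/4 + 81/4) - 1)**2) = -8*(61122 - (37/2 - 1)**2) = -8*(61122 - (35/2)**2) = -8*(61122 - 1*1225/4) = -8*(61122 - 1225/4) = -8*243263/4 = -486526)
f = -9395/14924 (f = 1 + ((-227216 - 40293)/(131162 - 49080))/2 = 1 + (-267509/82082)/2 = 1 + (-267509*1/82082)/2 = 1 + (1/2)*(-24319/7462) = 1 - 24319/14924 = -9395/14924 ≈ -0.62952)
1/f - (F + 186369) = 1/(-9395/14924) - (-486526 + 186369) = -14924/9395 - 1*(-300157) = -14924/9395 + 300157 = 2819960091/9395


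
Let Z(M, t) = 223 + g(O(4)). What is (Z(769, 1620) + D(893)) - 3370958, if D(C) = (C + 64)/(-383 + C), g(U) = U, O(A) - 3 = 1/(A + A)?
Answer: -2292096399/680 ≈ -3.3707e+6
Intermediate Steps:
O(A) = 3 + 1/(2*A) (O(A) = 3 + 1/(A + A) = 3 + 1/(2*A))
Z(M, t) = 1809/8 (Z(M, t) = 223 + (3 + (½)/4) = 223 + (3 + (½)*(¼)) = 223 + (3 + ⅛) = 223 + 25/8 = 1809/8)
D(C) = (64 + C)/(-383 + C)
(Z(769, 1620) + D(893)) - 3370958 = (1809/8 + (64 + 893)/(-383 + 893)) - 3370958 = (1809/8 + 957/510) - 3370958 = (1809/8 + (1/510)*957) - 3370958 = (1809/8 + 319/170) - 3370958 = 155041/680 - 3370958 = -2292096399/680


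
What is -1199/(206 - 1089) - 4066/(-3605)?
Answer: 7912673/3183215 ≈ 2.4857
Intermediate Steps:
-1199/(206 - 1089) - 4066/(-3605) = -1199/(-883) - 4066*(-1/3605) = -1199*(-1/883) + 4066/3605 = 1199/883 + 4066/3605 = 7912673/3183215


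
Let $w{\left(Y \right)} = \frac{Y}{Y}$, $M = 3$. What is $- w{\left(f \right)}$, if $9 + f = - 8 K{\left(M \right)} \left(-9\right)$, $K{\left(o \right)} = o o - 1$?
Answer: $-1$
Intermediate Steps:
$K{\left(o \right)} = -1 + o^{2}$ ($K{\left(o \right)} = o^{2} - 1 = -1 + o^{2}$)
$f = 567$ ($f = -9 + - 8 \left(-1 + 3^{2}\right) \left(-9\right) = -9 + - 8 \left(-1 + 9\right) \left(-9\right) = -9 + \left(-8\right) 8 \left(-9\right) = -9 - -576 = -9 + 576 = 567$)
$w{\left(Y \right)} = 1$
$- w{\left(f \right)} = \left(-1\right) 1 = -1$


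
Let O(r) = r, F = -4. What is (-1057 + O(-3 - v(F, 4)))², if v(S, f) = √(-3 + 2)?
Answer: (1060 + I)² ≈ 1.1236e+6 + 2120.0*I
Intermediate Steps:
v(S, f) = I (v(S, f) = √(-1) = I)
(-1057 + O(-3 - v(F, 4)))² = (-1057 + (-3 - I))² = (-1060 - I)²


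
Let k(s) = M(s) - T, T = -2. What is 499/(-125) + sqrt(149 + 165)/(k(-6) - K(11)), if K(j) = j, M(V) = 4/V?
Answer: -499/125 - 3*sqrt(314)/29 ≈ -5.8251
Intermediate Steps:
k(s) = 2 + 4/s (k(s) = 4/s - 1*(-2) = 4/s + 2 = 2 + 4/s)
499/(-125) + sqrt(149 + 165)/(k(-6) - K(11)) = 499/(-125) + sqrt(149 + 165)/((2 + 4/(-6)) - 1*11) = 499*(-1/125) + sqrt(314)/((2 + 4*(-1/6)) - 11) = -499/125 + sqrt(314)/((2 - 2/3) - 11) = -499/125 + sqrt(314)/(4/3 - 11) = -499/125 + sqrt(314)/(-29/3) = -499/125 + sqrt(314)*(-3/29) = -499/125 - 3*sqrt(314)/29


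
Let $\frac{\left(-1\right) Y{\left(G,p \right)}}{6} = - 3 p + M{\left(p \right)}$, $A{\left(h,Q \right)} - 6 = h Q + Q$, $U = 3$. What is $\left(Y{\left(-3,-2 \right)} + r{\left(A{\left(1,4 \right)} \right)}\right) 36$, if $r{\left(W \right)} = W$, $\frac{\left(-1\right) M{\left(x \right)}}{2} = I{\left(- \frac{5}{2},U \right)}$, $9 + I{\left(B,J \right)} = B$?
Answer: $-5760$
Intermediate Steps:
$A{\left(h,Q \right)} = 6 + Q + Q h$ ($A{\left(h,Q \right)} = 6 + \left(h Q + Q\right) = 6 + \left(Q h + Q\right) = 6 + \left(Q + Q h\right) = 6 + Q + Q h$)
$I{\left(B,J \right)} = -9 + B$
$M{\left(x \right)} = 23$ ($M{\left(x \right)} = - 2 \left(-9 - \frac{5}{2}\right) = \left(-2\right) \left(- \frac{23}{2}\right) = 23$)
$Y{\left(G,p \right)} = -138 + 18 p$ ($Y{\left(G,p \right)} = - 6 \left(- 3 p + 23\right) = - 6 \left(23 - 3 p\right) = -138 + 18 p$)
$\left(Y{\left(-3,-2 \right)} + r{\left(A{\left(1,4 \right)} \right)}\right) 36 = \left(\left(-138 + 18 \left(-2\right)\right) + \left(6 + 4 + 4 \cdot 1\right)\right) 36 = \left(\left(-138 - 36\right) + \left(6 + 4 + 4\right)\right) 36 = \left(-174 + 14\right) 36 = \left(-160\right) 36 = -5760$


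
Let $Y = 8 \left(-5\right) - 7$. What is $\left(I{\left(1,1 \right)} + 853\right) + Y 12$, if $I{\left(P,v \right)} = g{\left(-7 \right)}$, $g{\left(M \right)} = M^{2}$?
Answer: $338$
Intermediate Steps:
$Y = -47$ ($Y = -40 - 7 = -47$)
$I{\left(P,v \right)} = 49$ ($I{\left(P,v \right)} = \left(-7\right)^{2} = 49$)
$\left(I{\left(1,1 \right)} + 853\right) + Y 12 = \left(49 + 853\right) - 564 = 902 - 564 = 338$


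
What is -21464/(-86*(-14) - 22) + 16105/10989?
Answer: -36138631/2164833 ≈ -16.693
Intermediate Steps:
-21464/(-86*(-14) - 22) + 16105/10989 = -21464/(1204 - 22) + 16105*(1/10989) = -21464/1182 + 16105/10989 = -21464*1/1182 + 16105/10989 = -10732/591 + 16105/10989 = -36138631/2164833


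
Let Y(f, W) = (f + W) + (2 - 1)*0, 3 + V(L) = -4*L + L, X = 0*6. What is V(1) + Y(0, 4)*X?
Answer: -6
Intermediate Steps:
X = 0
V(L) = -3 - 3*L (V(L) = -3 + (-4*L + L) = -3 - 3*L)
Y(f, W) = W + f (Y(f, W) = (W + f) + 1*0 = (W + f) + 0 = W + f)
V(1) + Y(0, 4)*X = (-3 - 3*1) + (4 + 0)*0 = (-3 - 3) + 4*0 = -6 + 0 = -6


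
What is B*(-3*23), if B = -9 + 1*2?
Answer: 483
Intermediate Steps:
B = -7 (B = -9 + 2 = -7)
B*(-3*23) = -(-21)*23 = -7*(-69) = 483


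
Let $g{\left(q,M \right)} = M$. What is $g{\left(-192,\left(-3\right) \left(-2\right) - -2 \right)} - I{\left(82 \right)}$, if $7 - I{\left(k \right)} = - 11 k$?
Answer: $-901$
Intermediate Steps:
$I{\left(k \right)} = 7 + 11 k$ ($I{\left(k \right)} = 7 - - 11 k = 7 + 11 k$)
$g{\left(-192,\left(-3\right) \left(-2\right) - -2 \right)} - I{\left(82 \right)} = \left(\left(-3\right) \left(-2\right) - -2\right) - \left(7 + 11 \cdot 82\right) = \left(6 + 2\right) - \left(7 + 902\right) = 8 - 909 = -901$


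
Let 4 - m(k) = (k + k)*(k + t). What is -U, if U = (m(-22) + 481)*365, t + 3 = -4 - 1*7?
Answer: 401135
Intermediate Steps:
t = -14 (t = -3 + (-4 - 1*7) = -3 + (-4 - 7) = -3 - 11 = -14)
m(k) = 4 - 2*k*(-14 + k) (m(k) = 4 - (k + k)*(k - 14) = 4 - 2*k*(-14 + k))
U = -401135 (U = ((4 - 2*(-22)² + 28*(-22)) + 481)*365 = ((4 - 2*484 - 616) + 481)*365 = ((4 - 968 - 616) + 481)*365 = (-1580 + 481)*365 = -1099*365 = -401135)
-U = -1*(-401135) = 401135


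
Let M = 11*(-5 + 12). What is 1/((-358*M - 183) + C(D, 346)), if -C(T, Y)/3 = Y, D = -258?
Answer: -1/28787 ≈ -3.4738e-5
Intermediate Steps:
M = 77 (M = 11*7 = 77)
C(T, Y) = -3*Y
1/((-358*M - 183) + C(D, 346)) = 1/((-358*77 - 183) - 3*346) = 1/((-27566 - 183) - 1038) = 1/(-27749 - 1038) = 1/(-28787) = -1/28787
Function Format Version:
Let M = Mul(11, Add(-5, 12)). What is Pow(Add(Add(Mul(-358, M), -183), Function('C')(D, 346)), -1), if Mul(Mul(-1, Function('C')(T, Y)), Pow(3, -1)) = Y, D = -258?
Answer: Rational(-1, 28787) ≈ -3.4738e-5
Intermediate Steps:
M = 77 (M = Mul(11, 7) = 77)
Function('C')(T, Y) = Mul(-3, Y)
Pow(Add(Add(Mul(-358, M), -183), Function('C')(D, 346)), -1) = Pow(Add(Add(Mul(-358, 77), -183), Mul(-3, 346)), -1) = Pow(Add(Add(-27566, -183), -1038), -1) = Pow(Add(-27749, -1038), -1) = Pow(-28787, -1) = Rational(-1, 28787)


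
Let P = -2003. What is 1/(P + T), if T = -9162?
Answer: -1/11165 ≈ -8.9566e-5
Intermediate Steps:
1/(P + T) = 1/(-2003 - 9162) = 1/(-11165) = -1/11165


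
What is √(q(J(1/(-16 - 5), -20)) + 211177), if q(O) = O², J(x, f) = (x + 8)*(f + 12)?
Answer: √94913953/21 ≈ 463.92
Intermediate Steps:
J(x, f) = (8 + x)*(12 + f)
√(q(J(1/(-16 - 5), -20)) + 211177) = √((96 + 8*(-20) + 12/(-16 - 5) - 20/(-16 - 5))² + 211177) = √((96 - 160 + 12/(-21) - 20/(-21))² + 211177) = √((96 - 160 + 12*(-1/21) - 20*(-1/21))² + 211177) = √((96 - 160 - 4/7 + 20/21)² + 211177) = √((-1336/21)² + 211177) = √(1784896/441 + 211177) = √(94913953/441) = √94913953/21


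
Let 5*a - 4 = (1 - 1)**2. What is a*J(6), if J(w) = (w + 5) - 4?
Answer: 28/5 ≈ 5.6000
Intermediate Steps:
J(w) = 1 + w (J(w) = (5 + w) - 4 = 1 + w)
a = 4/5 (a = 4/5 + (1 - 1)**2/5 = 4/5 + (1/5)*0**2 = 4/5 + (1/5)*0 = 4/5 + 0 = 4/5 ≈ 0.80000)
a*J(6) = 4*(1 + 6)/5 = (4/5)*7 = 28/5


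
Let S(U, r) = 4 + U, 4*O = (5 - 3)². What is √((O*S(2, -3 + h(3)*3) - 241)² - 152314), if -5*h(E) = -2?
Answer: I*√97089 ≈ 311.59*I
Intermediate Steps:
h(E) = ⅖ (h(E) = -⅕*(-2) = ⅖)
O = 1 (O = (5 - 3)²/4 = (¼)*2² = (¼)*4 = 1)
√((O*S(2, -3 + h(3)*3) - 241)² - 152314) = √((1*(4 + 2) - 241)² - 152314) = √((1*6 - 241)² - 152314) = √((6 - 241)² - 152314) = √((-235)² - 152314) = √(55225 - 152314) = √(-97089) = I*√97089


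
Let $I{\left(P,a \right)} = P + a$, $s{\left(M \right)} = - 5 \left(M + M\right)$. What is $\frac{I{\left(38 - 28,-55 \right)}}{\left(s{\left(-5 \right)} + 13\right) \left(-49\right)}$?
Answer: $\frac{5}{343} \approx 0.014577$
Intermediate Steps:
$s{\left(M \right)} = - 10 M$ ($s{\left(M \right)} = - 5 \cdot 2 M = - 10 M$)
$\frac{I{\left(38 - 28,-55 \right)}}{\left(s{\left(-5 \right)} + 13\right) \left(-49\right)} = \frac{\left(38 - 28\right) - 55}{\left(\left(-10\right) \left(-5\right) + 13\right) \left(-49\right)} = \frac{\left(38 - 28\right) - 55}{\left(50 + 13\right) \left(-49\right)} = \frac{10 - 55}{63 \left(-49\right)} = - \frac{45}{-3087} = \left(-45\right) \left(- \frac{1}{3087}\right) = \frac{5}{343}$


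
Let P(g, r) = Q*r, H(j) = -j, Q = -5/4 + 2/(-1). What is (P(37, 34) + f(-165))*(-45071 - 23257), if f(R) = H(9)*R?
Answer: -93916836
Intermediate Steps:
Q = -13/4 (Q = -5*¼ + 2*(-1) = -5/4 - 2 = -13/4 ≈ -3.2500)
f(R) = -9*R (f(R) = (-1*9)*R = -9*R)
P(g, r) = -13*r/4
(P(37, 34) + f(-165))*(-45071 - 23257) = (-13/4*34 - 9*(-165))*(-45071 - 23257) = (-221/2 + 1485)*(-68328) = (2749/2)*(-68328) = -93916836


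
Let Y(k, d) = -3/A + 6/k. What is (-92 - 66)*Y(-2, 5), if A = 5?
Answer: 2844/5 ≈ 568.80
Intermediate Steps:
Y(k, d) = -⅗ + 6/k (Y(k, d) = -3/5 + 6/k = -3*⅕ + 6/k = -⅗ + 6/k)
(-92 - 66)*Y(-2, 5) = (-92 - 66)*(-⅗ + 6/(-2)) = -158*(-⅗ + 6*(-½)) = -158*(-⅗ - 3) = -158*(-18/5) = 2844/5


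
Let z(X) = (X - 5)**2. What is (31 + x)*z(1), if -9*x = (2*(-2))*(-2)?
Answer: 4336/9 ≈ 481.78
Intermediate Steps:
x = -8/9 (x = -2*(-2)*(-2)/9 = -(-4)*(-2)/9 = -1/9*8 = -8/9 ≈ -0.88889)
z(X) = (-5 + X)**2
(31 + x)*z(1) = (31 - 8/9)*(-5 + 1)**2 = (271/9)*(-4)**2 = (271/9)*16 = 4336/9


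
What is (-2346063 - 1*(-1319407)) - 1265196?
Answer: -2291852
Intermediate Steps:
(-2346063 - 1*(-1319407)) - 1265196 = (-2346063 + 1319407) - 1265196 = -1026656 - 1265196 = -2291852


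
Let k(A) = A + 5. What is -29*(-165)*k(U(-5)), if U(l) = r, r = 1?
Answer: 28710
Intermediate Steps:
U(l) = 1
k(A) = 5 + A
-29*(-165)*k(U(-5)) = -29*(-165)*(5 + 1) = -(-4785)*6 = -1*(-28710) = 28710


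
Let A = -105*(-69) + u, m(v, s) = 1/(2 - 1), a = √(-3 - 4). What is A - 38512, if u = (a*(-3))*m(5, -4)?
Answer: -31267 - 3*I*√7 ≈ -31267.0 - 7.9373*I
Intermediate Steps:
a = I*√7 (a = √(-7) = I*√7 ≈ 2.6458*I)
m(v, s) = 1 (m(v, s) = 1/1 = 1)
u = -3*I*√7 (u = ((I*√7)*(-3))*1 = -3*I*√7*1 = -3*I*√7 ≈ -7.9373*I)
A = 7245 - 3*I*√7 (A = -105*(-69) - 3*I*√7 = 7245 - 3*I*√7 ≈ 7245.0 - 7.9373*I)
A - 38512 = (7245 - 3*I*√7) - 38512 = -31267 - 3*I*√7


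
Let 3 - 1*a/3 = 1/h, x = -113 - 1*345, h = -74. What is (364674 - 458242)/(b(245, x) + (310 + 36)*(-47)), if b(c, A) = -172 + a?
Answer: 6924032/1215447 ≈ 5.6967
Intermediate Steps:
x = -458 (x = -113 - 345 = -458)
a = 669/74 (a = 9 - 3/(-74) = 9 - 3*(-1/74) = 9 + 3/74 = 669/74 ≈ 9.0405)
b(c, A) = -12059/74 (b(c, A) = -172 + 669/74 = -12059/74)
(364674 - 458242)/(b(245, x) + (310 + 36)*(-47)) = (364674 - 458242)/(-12059/74 + (310 + 36)*(-47)) = -93568/(-12059/74 + 346*(-47)) = -93568/(-12059/74 - 16262) = -93568/(-1215447/74) = -93568*(-74/1215447) = 6924032/1215447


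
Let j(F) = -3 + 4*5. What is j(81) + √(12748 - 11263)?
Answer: 17 + 3*√165 ≈ 55.536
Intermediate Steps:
j(F) = 17 (j(F) = -3 + 20 = 17)
j(81) + √(12748 - 11263) = 17 + √(12748 - 11263) = 17 + √1485 = 17 + 3*√165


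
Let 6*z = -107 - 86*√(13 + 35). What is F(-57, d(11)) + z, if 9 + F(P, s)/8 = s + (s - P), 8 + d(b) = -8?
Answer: 661/6 - 172*√3/3 ≈ 10.862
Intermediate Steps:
d(b) = -16 (d(b) = -8 - 8 = -16)
F(P, s) = -72 - 8*P + 16*s (F(P, s) = -72 + 8*(s + (s - P)) = -72 + 8*(-P + 2*s) = -72 + (-8*P + 16*s) = -72 - 8*P + 16*s)
z = -107/6 - 172*√3/3 (z = (-107 - 86*√(13 + 35))/6 = (-107 - 344*√3)/6 = -107/6 - 172*√3/3 ≈ -117.14)
F(-57, d(11)) + z = (-72 - 8*(-57) + 16*(-16)) + (-107/6 - 172*√3/3) = (-72 + 456 - 256) + (-107/6 - 172*√3/3) = 128 + (-107/6 - 172*√3/3) = 661/6 - 172*√3/3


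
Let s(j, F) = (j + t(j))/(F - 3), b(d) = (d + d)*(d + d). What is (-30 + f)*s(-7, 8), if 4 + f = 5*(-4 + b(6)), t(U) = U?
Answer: -9324/5 ≈ -1864.8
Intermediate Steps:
b(d) = 4*d² (b(d) = (2*d)*(2*d) = 4*d²)
s(j, F) = 2*j/(-3 + F) (s(j, F) = (j + j)/(F - 3) = (2*j)/(-3 + F) = 2*j/(-3 + F))
f = 696 (f = -4 + 5*(-4 + 4*6²) = -4 + 5*(-4 + 4*36) = -4 + 5*(-4 + 144) = -4 + 5*140 = -4 + 700 = 696)
(-30 + f)*s(-7, 8) = (-30 + 696)*(2*(-7)/(-3 + 8)) = 666*(2*(-7)/5) = 666*(2*(-7)*(⅕)) = 666*(-14/5) = -9324/5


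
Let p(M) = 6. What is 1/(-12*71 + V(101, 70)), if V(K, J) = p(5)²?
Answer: -1/816 ≈ -0.0012255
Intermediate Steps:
V(K, J) = 36 (V(K, J) = 6² = 36)
1/(-12*71 + V(101, 70)) = 1/(-12*71 + 36) = 1/(-852 + 36) = 1/(-816) = -1/816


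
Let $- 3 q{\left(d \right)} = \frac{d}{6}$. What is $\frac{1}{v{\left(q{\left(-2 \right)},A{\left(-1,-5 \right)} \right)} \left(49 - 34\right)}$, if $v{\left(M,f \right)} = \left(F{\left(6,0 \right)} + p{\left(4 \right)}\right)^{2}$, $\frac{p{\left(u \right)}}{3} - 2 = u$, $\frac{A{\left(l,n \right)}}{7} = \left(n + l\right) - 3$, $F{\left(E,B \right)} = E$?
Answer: $\frac{1}{8640} \approx 0.00011574$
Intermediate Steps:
$A{\left(l,n \right)} = -21 + 7 l + 7 n$ ($A{\left(l,n \right)} = 7 \left(\left(n + l\right) - 3\right) = 7 \left(\left(l + n\right) - 3\right) = 7 \left(-3 + l + n\right) = -21 + 7 l + 7 n$)
$q{\left(d \right)} = - \frac{d}{18}$ ($q{\left(d \right)} = - \frac{d \frac{1}{6}}{3} = - \frac{\frac{1}{6} d}{3} = - \frac{d}{18}$)
$p{\left(u \right)} = 6 + 3 u$
$v{\left(M,f \right)} = 576$ ($v{\left(M,f \right)} = \left(6 + \left(6 + 3 \cdot 4\right)\right)^{2} = \left(6 + \left(6 + 12\right)\right)^{2} = \left(6 + 18\right)^{2} = 24^{2} = 576$)
$\frac{1}{v{\left(q{\left(-2 \right)},A{\left(-1,-5 \right)} \right)} \left(49 - 34\right)} = \frac{1}{576 \left(49 - 34\right)} = \frac{1}{576 \cdot 15} = \frac{1}{8640}$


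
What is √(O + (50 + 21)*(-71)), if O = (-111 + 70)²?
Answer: 4*I*√210 ≈ 57.966*I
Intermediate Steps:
O = 1681 (O = (-41)² = 1681)
√(O + (50 + 21)*(-71)) = √(1681 + (50 + 21)*(-71)) = √(1681 + 71*(-71)) = √(1681 - 5041) = √(-3360) = 4*I*√210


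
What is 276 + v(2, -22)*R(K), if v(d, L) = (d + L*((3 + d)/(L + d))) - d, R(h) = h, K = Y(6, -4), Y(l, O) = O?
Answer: 254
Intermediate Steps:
K = -4
v(d, L) = L*(3 + d)/(L + d) (v(d, L) = (d + L*((3 + d)/(L + d))) - d = (d + L*(3 + d)/(L + d)) - d = L*(3 + d)/(L + d))
276 + v(2, -22)*R(K) = 276 - 22*(3 + 2)/(-22 + 2)*(-4) = 276 - 22*5/(-20)*(-4) = 276 - 22*(-1/20)*5*(-4) = 276 + (11/2)*(-4) = 276 - 22 = 254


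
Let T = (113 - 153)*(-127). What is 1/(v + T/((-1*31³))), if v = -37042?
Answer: -29791/1103523302 ≈ -2.6996e-5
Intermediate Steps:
T = 5080 (T = -40*(-127) = 5080)
1/(v + T/((-1*31³))) = 1/(-37042 + 5080/((-1*31³))) = 1/(-37042 + 5080/((-1*29791))) = 1/(-37042 + 5080/(-29791)) = 1/(-37042 + 5080*(-1/29791)) = 1/(-37042 - 5080/29791) = 1/(-1103523302/29791) = -29791/1103523302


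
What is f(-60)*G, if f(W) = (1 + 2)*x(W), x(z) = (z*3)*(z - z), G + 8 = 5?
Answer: 0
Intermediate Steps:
G = -3 (G = -8 + 5 = -3)
x(z) = 0 (x(z) = (3*z)*0 = 0)
f(W) = 0 (f(W) = (1 + 2)*0 = 3*0 = 0)
f(-60)*G = 0*(-3) = 0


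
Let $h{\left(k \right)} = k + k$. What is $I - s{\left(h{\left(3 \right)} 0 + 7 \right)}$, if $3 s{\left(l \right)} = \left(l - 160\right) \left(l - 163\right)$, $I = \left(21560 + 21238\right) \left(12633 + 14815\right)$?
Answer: $1174711548$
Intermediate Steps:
$h{\left(k \right)} = 2 k$
$I = 1174719504$ ($I = 42798 \cdot 27448 = 1174719504$)
$s{\left(l \right)} = \frac{\left(-163 + l\right) \left(-160 + l\right)}{3}$ ($s{\left(l \right)} = \frac{\left(l - 160\right) \left(l - 163\right)}{3} = \frac{\left(-160 + l\right) \left(-163 + l\right)}{3} = \frac{\left(-163 + l\right) \left(-160 + l\right)}{3}$)
$I - s{\left(h{\left(3 \right)} 0 + 7 \right)} = 1174719504 - \left(\frac{26080}{3} - \frac{323 \left(2 \cdot 3 \cdot 0 + 7\right)}{3} + \frac{\left(2 \cdot 3 \cdot 0 + 7\right)^{2}}{3}\right) = 1174719504 - \left(\frac{26080}{3} - \frac{323 \left(6 \cdot 0 + 7\right)}{3} + \frac{\left(6 \cdot 0 + 7\right)^{2}}{3}\right) = 1174719504 - \left(\frac{26080}{3} - \frac{323 \left(0 + 7\right)}{3} + \frac{\left(0 + 7\right)^{2}}{3}\right) = 1174719504 - \left(\frac{26080}{3} - \frac{2261}{3} + \frac{7^{2}}{3}\right) = 1174719504 - \left(\frac{26080}{3} - \frac{2261}{3} + \frac{1}{3} \cdot 49\right) = 1174719504 - \left(\frac{26080}{3} - \frac{2261}{3} + \frac{49}{3}\right) = 1174719504 - 7956 = 1174711548$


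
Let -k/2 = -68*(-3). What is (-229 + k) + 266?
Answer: -371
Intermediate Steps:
k = -408 (k = -(-136)*(-3) = -2*204 = -408)
(-229 + k) + 266 = (-229 - 408) + 266 = -637 + 266 = -371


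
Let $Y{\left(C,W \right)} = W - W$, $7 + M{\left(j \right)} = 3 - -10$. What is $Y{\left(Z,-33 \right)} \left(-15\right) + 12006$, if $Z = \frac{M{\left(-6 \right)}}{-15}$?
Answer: $12006$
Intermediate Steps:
$M{\left(j \right)} = 6$ ($M{\left(j \right)} = -7 + \left(3 - -10\right) = -7 + \left(3 + 10\right) = -7 + 13 = 6$)
$Z = - \frac{2}{5}$ ($Z = \frac{6}{-15} = 6 \left(- \frac{1}{15}\right) = - \frac{2}{5} \approx -0.4$)
$Y{\left(C,W \right)} = 0$
$Y{\left(Z,-33 \right)} \left(-15\right) + 12006 = 0 \left(-15\right) + 12006 = 0 + 12006 = 12006$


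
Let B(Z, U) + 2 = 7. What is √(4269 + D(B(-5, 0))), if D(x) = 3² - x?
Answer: √4273 ≈ 65.368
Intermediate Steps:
B(Z, U) = 5 (B(Z, U) = -2 + 7 = 5)
D(x) = 9 - x
√(4269 + D(B(-5, 0))) = √(4269 + (9 - 1*5)) = √(4269 + (9 - 5)) = √(4269 + 4) = √4273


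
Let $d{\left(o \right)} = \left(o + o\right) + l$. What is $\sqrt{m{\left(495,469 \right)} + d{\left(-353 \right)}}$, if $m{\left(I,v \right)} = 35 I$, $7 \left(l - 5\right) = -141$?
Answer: $\frac{\sqrt{813589}}{7} \approx 128.86$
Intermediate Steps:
$l = - \frac{106}{7}$ ($l = 5 + \frac{1}{7} \left(-141\right) = 5 - \frac{141}{7} = - \frac{106}{7} \approx -15.143$)
$d{\left(o \right)} = - \frac{106}{7} + 2 o$ ($d{\left(o \right)} = \left(o + o\right) - \frac{106}{7} = 2 o - \frac{106}{7} = - \frac{106}{7} + 2 o$)
$\sqrt{m{\left(495,469 \right)} + d{\left(-353 \right)}} = \sqrt{35 \cdot 495 + \left(- \frac{106}{7} + 2 \left(-353\right)\right)} = \sqrt{17325 - \frac{5048}{7}} = \sqrt{\frac{116227}{7}} = \frac{\sqrt{813589}}{7}$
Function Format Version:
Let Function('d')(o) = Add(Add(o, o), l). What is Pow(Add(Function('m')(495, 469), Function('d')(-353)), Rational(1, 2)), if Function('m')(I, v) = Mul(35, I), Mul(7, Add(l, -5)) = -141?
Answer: Mul(Rational(1, 7), Pow(813589, Rational(1, 2))) ≈ 128.86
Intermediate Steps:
l = Rational(-106, 7) (l = Add(5, Mul(Rational(1, 7), -141)) = Add(5, Rational(-141, 7)) = Rational(-106, 7) ≈ -15.143)
Function('d')(o) = Add(Rational(-106, 7), Mul(2, o)) (Function('d')(o) = Add(Add(o, o), Rational(-106, 7)) = Add(Mul(2, o), Rational(-106, 7)) = Add(Rational(-106, 7), Mul(2, o)))
Pow(Add(Function('m')(495, 469), Function('d')(-353)), Rational(1, 2)) = Pow(Add(Mul(35, 495), Add(Rational(-106, 7), Mul(2, -353))), Rational(1, 2)) = Pow(Add(17325, Add(Rational(-106, 7), -706)), Rational(1, 2)) = Pow(Add(17325, Rational(-5048, 7)), Rational(1, 2)) = Pow(Rational(116227, 7), Rational(1, 2)) = Mul(Rational(1, 7), Pow(813589, Rational(1, 2)))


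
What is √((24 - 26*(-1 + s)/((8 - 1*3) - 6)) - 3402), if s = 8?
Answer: 2*I*√799 ≈ 56.533*I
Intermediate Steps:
√((24 - 26*(-1 + s)/((8 - 1*3) - 6)) - 3402) = √((24 - 26*(-1 + 8)/((8 - 1*3) - 6)) - 3402) = √((24 - 182/((8 - 3) - 6)) - 3402) = √((24 - 182/(5 - 6)) - 3402) = √((24 - 182/(-1)) - 3402) = √((24 - 182*(-1)) - 3402) = √((24 - 26*(-7)) - 3402) = √((24 + 182) - 3402) = √(206 - 3402) = √(-3196) = 2*I*√799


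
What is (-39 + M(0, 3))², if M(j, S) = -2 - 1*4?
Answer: 2025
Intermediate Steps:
M(j, S) = -6 (M(j, S) = -2 - 4 = -6)
(-39 + M(0, 3))² = (-39 - 6)² = (-45)² = 2025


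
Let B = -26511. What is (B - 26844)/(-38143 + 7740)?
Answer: 53355/30403 ≈ 1.7549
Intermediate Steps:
(B - 26844)/(-38143 + 7740) = (-26511 - 26844)/(-38143 + 7740) = -53355/(-30403) = -53355*(-1/30403) = 53355/30403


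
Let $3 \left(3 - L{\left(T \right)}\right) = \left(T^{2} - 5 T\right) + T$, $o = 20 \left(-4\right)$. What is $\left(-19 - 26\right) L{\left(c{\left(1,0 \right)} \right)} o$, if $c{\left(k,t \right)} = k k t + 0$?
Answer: $10800$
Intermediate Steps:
$c{\left(k,t \right)} = t k^{2}$ ($c{\left(k,t \right)} = k^{2} t + 0 = t k^{2} + 0 = t k^{2}$)
$o = -80$
$L{\left(T \right)} = 3 - \frac{T^{2}}{3} + \frac{4 T}{3}$ ($L{\left(T \right)} = 3 - \frac{\left(T^{2} - 5 T\right) + T}{3} = 3 - \frac{T^{2} - 4 T}{3} = 3 - \left(- \frac{4 T}{3} + \frac{T^{2}}{3}\right) = 3 - \frac{T^{2}}{3} + \frac{4 T}{3}$)
$\left(-19 - 26\right) L{\left(c{\left(1,0 \right)} \right)} o = \left(-19 - 26\right) \left(3 - \frac{\left(0 \cdot 1^{2}\right)^{2}}{3} + \frac{4 \cdot 0 \cdot 1^{2}}{3}\right) \left(-80\right) = \left(-19 - 26\right) \left(3 - \frac{\left(0 \cdot 1\right)^{2}}{3} + \frac{4 \cdot 0 \cdot 1}{3}\right) \left(-80\right) = - 45 \left(3 - \frac{0^{2}}{3} + \frac{4}{3} \cdot 0\right) \left(-80\right) = - 45 \left(3 - 0 + 0\right) \left(-80\right) = - 45 \left(3 + 0 + 0\right) \left(-80\right) = \left(-45\right) 3 \left(-80\right) = \left(-135\right) \left(-80\right) = 10800$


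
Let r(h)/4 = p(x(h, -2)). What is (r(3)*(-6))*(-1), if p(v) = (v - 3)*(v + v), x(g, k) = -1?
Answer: 192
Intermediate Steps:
p(v) = 2*v*(-3 + v) (p(v) = (-3 + v)*(2*v) = 2*v*(-3 + v))
r(h) = 32 (r(h) = 4*(2*(-1)*(-3 - 1)) = 4*(2*(-1)*(-4)) = 4*8 = 32)
(r(3)*(-6))*(-1) = (32*(-6))*(-1) = -192*(-1) = 192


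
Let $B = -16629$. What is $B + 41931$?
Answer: $25302$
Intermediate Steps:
$B + 41931 = -16629 + 41931 = 25302$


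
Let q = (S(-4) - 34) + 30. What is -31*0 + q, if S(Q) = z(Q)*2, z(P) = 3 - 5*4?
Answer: -38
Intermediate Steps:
z(P) = -17 (z(P) = 3 - 20 = -17)
S(Q) = -34 (S(Q) = -17*2 = -34)
q = -38 (q = (-34 - 34) + 30 = -68 + 30 = -38)
-31*0 + q = -31*0 - 38 = 0 - 38 = -38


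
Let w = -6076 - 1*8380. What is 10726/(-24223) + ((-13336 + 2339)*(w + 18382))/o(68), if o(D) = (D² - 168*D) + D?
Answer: 522868486037/81534618 ≈ 6412.8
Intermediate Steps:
o(D) = D² - 167*D
w = -14456 (w = -6076 - 8380 = -14456)
10726/(-24223) + ((-13336 + 2339)*(w + 18382))/o(68) = 10726/(-24223) + ((-13336 + 2339)*(-14456 + 18382))/((68*(-167 + 68))) = 10726*(-1/24223) + (-10997*3926)/((68*(-99))) = -10726/24223 - 43174222/(-6732) = -10726/24223 - 43174222*(-1/6732) = -10726/24223 + 21587111/3366 = 522868486037/81534618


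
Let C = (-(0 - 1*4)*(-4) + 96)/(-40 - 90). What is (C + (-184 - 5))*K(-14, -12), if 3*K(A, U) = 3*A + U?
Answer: 44370/13 ≈ 3413.1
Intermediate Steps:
K(A, U) = A + U/3 (K(A, U) = (3*A + U)/3 = (U + 3*A)/3 = A + U/3)
C = -8/13 (C = (-(0 - 4)*(-4) + 96)/(-130) = (-(-4)*(-4) + 96)*(-1/130) = (-1*16 + 96)*(-1/130) = (-16 + 96)*(-1/130) = 80*(-1/130) = -8/13 ≈ -0.61539)
(C + (-184 - 5))*K(-14, -12) = (-8/13 + (-184 - 5))*(-14 + (⅓)*(-12)) = (-8/13 - 189)*(-14 - 4) = -2465/13*(-18) = 44370/13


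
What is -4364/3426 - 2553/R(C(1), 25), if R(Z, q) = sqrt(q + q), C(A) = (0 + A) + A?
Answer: -2182/1713 - 2553*sqrt(2)/10 ≈ -362.32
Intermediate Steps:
C(A) = 2*A (C(A) = A + A = 2*A)
R(Z, q) = sqrt(2)*sqrt(q) (R(Z, q) = sqrt(2*q) = sqrt(2)*sqrt(q))
-4364/3426 - 2553/R(C(1), 25) = -4364/3426 - 2553*sqrt(2)/10 = -4364*1/3426 - 2553*sqrt(2)/10 = -2182/1713 - 2553*sqrt(2)/10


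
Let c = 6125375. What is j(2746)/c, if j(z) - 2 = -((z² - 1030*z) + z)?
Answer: -942976/1225075 ≈ -0.76973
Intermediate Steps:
j(z) = 2 - z² + 1029*z (j(z) = 2 - ((z² - 1030*z) + z) = 2 - (z² - 1029*z) = 2 + (-z² + 1029*z) = 2 - z² + 1029*z)
j(2746)/c = (2 - 1*2746² + 1029*2746)/6125375 = (2 - 1*7540516 + 2825634)*(1/6125375) = (2 - 7540516 + 2825634)*(1/6125375) = -4714880*1/6125375 = -942976/1225075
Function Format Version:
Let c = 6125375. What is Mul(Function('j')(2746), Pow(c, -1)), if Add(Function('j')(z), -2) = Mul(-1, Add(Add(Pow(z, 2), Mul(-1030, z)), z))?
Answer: Rational(-942976, 1225075) ≈ -0.76973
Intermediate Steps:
Function('j')(z) = Add(2, Mul(-1, Pow(z, 2)), Mul(1029, z)) (Function('j')(z) = Add(2, Mul(-1, Add(Add(Pow(z, 2), Mul(-1030, z)), z))) = Add(2, Mul(-1, Add(Pow(z, 2), Mul(-1029, z)))) = Add(2, Add(Mul(-1, Pow(z, 2)), Mul(1029, z))) = Add(2, Mul(-1, Pow(z, 2)), Mul(1029, z)))
Mul(Function('j')(2746), Pow(c, -1)) = Mul(Add(2, Mul(-1, Pow(2746, 2)), Mul(1029, 2746)), Pow(6125375, -1)) = Mul(Add(2, Mul(-1, 7540516), 2825634), Rational(1, 6125375)) = Mul(Add(2, -7540516, 2825634), Rational(1, 6125375)) = Mul(-4714880, Rational(1, 6125375)) = Rational(-942976, 1225075)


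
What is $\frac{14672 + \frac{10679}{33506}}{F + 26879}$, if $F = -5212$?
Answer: $\frac{491610711}{725974502} \approx 0.67717$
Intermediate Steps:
$\frac{14672 + \frac{10679}{33506}}{F + 26879} = \frac{14672 + \frac{10679}{33506}}{-5212 + 26879} = \frac{14672 + 10679 \cdot \frac{1}{33506}}{21667} = \left(14672 + \frac{10679}{33506}\right) \frac{1}{21667} = \frac{491610711}{33506} \cdot \frac{1}{21667} = \frac{491610711}{725974502}$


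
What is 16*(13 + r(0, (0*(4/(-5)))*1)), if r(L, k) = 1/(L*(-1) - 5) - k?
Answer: 1024/5 ≈ 204.80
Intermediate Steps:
r(L, k) = 1/(-5 - L) - k (r(L, k) = 1/(-L - 5) - k = 1/(-5 - L) - k)
16*(13 + r(0, (0*(4/(-5)))*1)) = 16*(13 + (-1 - 5*0*(4/(-5)) - 1*0*(0*(4/(-5)))*1)/(5 + 0)) = 16*(13 + (-1 - 5*0*(4*(-⅕)) - 1*0*(0*(4*(-⅕)))*1)/5) = 16*(13 + (-1 - 5*0*(-⅘) - 1*0*(0*(-⅘))*1)/5) = 16*(13 + (-1 - 0 - 1*0*0*1)/5) = 16*(13 + (-1 - 5*0 - 1*0*0)/5) = 16*(13 + (-1 + 0 + 0)/5) = 16*(13 + (⅕)*(-1)) = 16*(13 - ⅕) = 16*(64/5) = 1024/5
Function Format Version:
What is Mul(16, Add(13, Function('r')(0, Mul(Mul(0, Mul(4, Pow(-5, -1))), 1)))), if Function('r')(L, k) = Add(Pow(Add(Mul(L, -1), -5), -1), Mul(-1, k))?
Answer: Rational(1024, 5) ≈ 204.80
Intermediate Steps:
Function('r')(L, k) = Add(Pow(Add(-5, Mul(-1, L)), -1), Mul(-1, k)) (Function('r')(L, k) = Add(Pow(Add(Mul(-1, L), -5), -1), Mul(-1, k)) = Add(Pow(Add(-5, Mul(-1, L)), -1), Mul(-1, k)))
Mul(16, Add(13, Function('r')(0, Mul(Mul(0, Mul(4, Pow(-5, -1))), 1)))) = Mul(16, Add(13, Mul(Pow(Add(5, 0), -1), Add(-1, Mul(-5, Mul(Mul(0, Mul(4, Pow(-5, -1))), 1)), Mul(-1, 0, Mul(Mul(0, Mul(4, Pow(-5, -1))), 1)))))) = Mul(16, Add(13, Mul(Pow(5, -1), Add(-1, Mul(-5, Mul(Mul(0, Mul(4, Rational(-1, 5))), 1)), Mul(-1, 0, Mul(Mul(0, Mul(4, Rational(-1, 5))), 1)))))) = Mul(16, Add(13, Mul(Rational(1, 5), Add(-1, Mul(-5, Mul(Mul(0, Rational(-4, 5)), 1)), Mul(-1, 0, Mul(Mul(0, Rational(-4, 5)), 1)))))) = Mul(16, Add(13, Mul(Rational(1, 5), Add(-1, Mul(-5, Mul(0, 1)), Mul(-1, 0, Mul(0, 1)))))) = Mul(16, Add(13, Mul(Rational(1, 5), Add(-1, Mul(-5, 0), Mul(-1, 0, 0))))) = Mul(16, Add(13, Mul(Rational(1, 5), Add(-1, 0, 0)))) = Mul(16, Add(13, Mul(Rational(1, 5), -1))) = Mul(16, Add(13, Rational(-1, 5))) = Mul(16, Rational(64, 5)) = Rational(1024, 5)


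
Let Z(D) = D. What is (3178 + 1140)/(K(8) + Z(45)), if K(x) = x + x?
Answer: 4318/61 ≈ 70.787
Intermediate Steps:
K(x) = 2*x
(3178 + 1140)/(K(8) + Z(45)) = (3178 + 1140)/(2*8 + 45) = 4318/(16 + 45) = 4318/61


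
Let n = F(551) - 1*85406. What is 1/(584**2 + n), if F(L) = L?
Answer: 1/256201 ≈ 3.9032e-6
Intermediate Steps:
n = -84855 (n = 551 - 1*85406 = 551 - 85406 = -84855)
1/(584**2 + n) = 1/(584**2 - 84855) = 1/(341056 - 84855) = 1/256201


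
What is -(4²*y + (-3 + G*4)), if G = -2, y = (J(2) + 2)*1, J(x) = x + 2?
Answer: -85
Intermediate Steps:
J(x) = 2 + x
y = 6 (y = ((2 + 2) + 2)*1 = (4 + 2)*1 = 6*1 = 6)
-(4²*y + (-3 + G*4)) = -(4²*6 + (-3 - 2*4)) = -(16*6 + (-3 - 8)) = -(96 - 11) = -1*85 = -85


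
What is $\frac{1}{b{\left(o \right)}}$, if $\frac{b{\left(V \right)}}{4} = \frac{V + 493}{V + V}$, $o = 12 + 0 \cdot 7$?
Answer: $\frac{6}{505} \approx 0.011881$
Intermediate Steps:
$o = 12$ ($o = 12 + 0 = 12$)
$b{\left(V \right)} = \frac{2 \left(493 + V\right)}{V}$ ($b{\left(V \right)} = 4 \frac{V + 493}{V + V} = 4 \frac{493 + V}{2 V} = \frac{2 \left(493 + V\right)}{V}$)
$\frac{1}{b{\left(o \right)}} = \frac{1}{2 + \frac{986}{12}} = \frac{1}{2 + 986 \cdot \frac{1}{12}} = \frac{1}{2 + \frac{493}{6}} = \frac{1}{\frac{505}{6}} = \frac{6}{505}$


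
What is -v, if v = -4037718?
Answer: 4037718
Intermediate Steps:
-v = -1*(-4037718) = 4037718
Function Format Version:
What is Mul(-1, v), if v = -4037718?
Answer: 4037718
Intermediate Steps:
Mul(-1, v) = Mul(-1, -4037718) = 4037718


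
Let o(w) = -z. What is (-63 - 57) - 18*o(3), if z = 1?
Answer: -102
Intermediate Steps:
o(w) = -1 (o(w) = -1*1 = -1)
(-63 - 57) - 18*o(3) = (-63 - 57) - 18*(-1) = -120 + 18 = -102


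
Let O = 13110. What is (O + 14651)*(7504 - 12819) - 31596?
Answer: -147581311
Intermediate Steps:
(O + 14651)*(7504 - 12819) - 31596 = (13110 + 14651)*(7504 - 12819) - 31596 = 27761*(-5315) - 31596 = -147549715 - 31596 = -147581311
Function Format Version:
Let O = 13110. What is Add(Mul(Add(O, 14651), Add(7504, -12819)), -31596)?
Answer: -147581311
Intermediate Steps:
Add(Mul(Add(O, 14651), Add(7504, -12819)), -31596) = Add(Mul(Add(13110, 14651), Add(7504, -12819)), -31596) = Add(Mul(27761, -5315), -31596) = Add(-147549715, -31596) = -147581311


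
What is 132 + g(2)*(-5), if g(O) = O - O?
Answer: 132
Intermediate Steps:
g(O) = 0
132 + g(2)*(-5) = 132 + 0*(-5) = 132 + 0 = 132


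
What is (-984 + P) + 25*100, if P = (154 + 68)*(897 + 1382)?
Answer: 507454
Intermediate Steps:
P = 505938 (P = 222*2279 = 505938)
(-984 + P) + 25*100 = (-984 + 505938) + 25*100 = 504954 + 2500 = 507454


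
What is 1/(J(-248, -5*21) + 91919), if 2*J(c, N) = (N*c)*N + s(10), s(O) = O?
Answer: -1/1275176 ≈ -7.8421e-7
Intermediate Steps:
J(c, N) = 5 + c*N²/2 (J(c, N) = ((N*c)*N + 10)/2 = (c*N² + 10)/2 = (10 + c*N²)/2 = 5 + c*N²/2)
1/(J(-248, -5*21) + 91919) = 1/((5 + (½)*(-248)*(-5*21)²) + 91919) = 1/((5 + (½)*(-248)*(-105)²) + 91919) = 1/((5 + (½)*(-248)*11025) + 91919) = 1/((5 - 1367100) + 91919) = 1/(-1367095 + 91919) = 1/(-1275176) = -1/1275176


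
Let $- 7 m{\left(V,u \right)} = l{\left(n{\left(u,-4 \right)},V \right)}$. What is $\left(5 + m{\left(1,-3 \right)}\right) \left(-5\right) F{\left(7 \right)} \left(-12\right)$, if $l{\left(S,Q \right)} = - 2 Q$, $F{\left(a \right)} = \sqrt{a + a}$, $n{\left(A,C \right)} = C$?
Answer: $\frac{2220 \sqrt{14}}{7} \approx 1186.6$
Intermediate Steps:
$F{\left(a \right)} = \sqrt{2} \sqrt{a}$ ($F{\left(a \right)} = \sqrt{2 a} = \sqrt{2} \sqrt{a}$)
$m{\left(V,u \right)} = \frac{2 V}{7}$ ($m{\left(V,u \right)} = - \frac{\left(-2\right) V}{7} = \frac{2 V}{7}$)
$\left(5 + m{\left(1,-3 \right)}\right) \left(-5\right) F{\left(7 \right)} \left(-12\right) = \left(5 + \frac{2}{7} \cdot 1\right) \left(-5\right) \sqrt{2} \sqrt{7} \left(-12\right) = \left(5 + \frac{2}{7}\right) \left(-5\right) \sqrt{14} \left(-12\right) = \frac{37}{7} \left(-5\right) \sqrt{14} \left(-12\right) = - \frac{185 \sqrt{14}}{7} \left(-12\right) = \frac{2220 \sqrt{14}}{7}$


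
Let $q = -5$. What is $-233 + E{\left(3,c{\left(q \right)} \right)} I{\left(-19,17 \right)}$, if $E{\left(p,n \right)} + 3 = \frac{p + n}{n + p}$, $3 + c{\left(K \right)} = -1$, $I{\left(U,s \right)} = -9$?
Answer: $-215$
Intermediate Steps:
$c{\left(K \right)} = -4$ ($c{\left(K \right)} = -3 - 1 = -4$)
$E{\left(p,n \right)} = -2$ ($E{\left(p,n \right)} = -3 + \frac{p + n}{n + p} = -3 + \frac{n + p}{n + p} = -3 + 1 = -2$)
$-233 + E{\left(3,c{\left(q \right)} \right)} I{\left(-19,17 \right)} = -233 - -18 = -233 + 18 = -215$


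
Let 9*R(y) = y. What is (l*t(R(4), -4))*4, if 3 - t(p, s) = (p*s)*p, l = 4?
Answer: 4912/81 ≈ 60.642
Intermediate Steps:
R(y) = y/9
t(p, s) = 3 - s*p**2 (t(p, s) = 3 - p*s*p = 3 - s*p**2)
(l*t(R(4), -4))*4 = (4*(3 - 1*(-4)*((1/9)*4)**2))*4 = (4*(3 - 1*(-4)*(4/9)**2))*4 = (4*(3 - 1*(-4)*16/81))*4 = (4*(3 + 64/81))*4 = (4*(307/81))*4 = (1228/81)*4 = 4912/81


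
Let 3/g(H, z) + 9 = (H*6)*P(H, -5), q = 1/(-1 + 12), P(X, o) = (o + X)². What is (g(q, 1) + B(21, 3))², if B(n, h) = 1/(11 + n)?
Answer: 1974113761/3463087104 ≈ 0.57004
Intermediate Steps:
P(X, o) = (X + o)²
q = 1/11 ≈ 0.090909
g(H, z) = 3/(-9 + 6*H*(-5 + H)²) (g(H, z) = 3/(-9 + (H*6)*(H - 5)²) = 3/(-9 + (6*H)*(-5 + H)²) = 3/(-9 + 6*H*(-5 + H)²))
(g(q, 1) + B(21, 3))² = (1/(-3 + 2*(1/11)*(-5 + 1/11)²) + 1/(11 + 21))² = (1/(-3 + 2*(1/11)*(-54/11)²) + 1/32)² = (1/(-3 + 2*(1/11)*(2916/121)) + 1/32)² = (1/(-3 + 5832/1331) + 1/32)² = (1/(1839/1331) + 1/32)² = (1331/1839 + 1/32)² = (44431/58848)² = 1974113761/3463087104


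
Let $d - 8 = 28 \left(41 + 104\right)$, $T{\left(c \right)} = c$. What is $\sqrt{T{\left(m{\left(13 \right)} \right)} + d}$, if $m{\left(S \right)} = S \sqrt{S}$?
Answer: $\sqrt{4068 + 13 \sqrt{13}} \approx 64.147$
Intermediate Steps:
$m{\left(S \right)} = S^{\frac{3}{2}}$
$d = 4068$ ($d = 8 + 28 \left(41 + 104\right) = 8 + 28 \cdot 145 = 8 + 4060 = 4068$)
$\sqrt{T{\left(m{\left(13 \right)} \right)} + d} = \sqrt{13^{\frac{3}{2}} + 4068} = \sqrt{13 \sqrt{13} + 4068} = \sqrt{4068 + 13 \sqrt{13}}$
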